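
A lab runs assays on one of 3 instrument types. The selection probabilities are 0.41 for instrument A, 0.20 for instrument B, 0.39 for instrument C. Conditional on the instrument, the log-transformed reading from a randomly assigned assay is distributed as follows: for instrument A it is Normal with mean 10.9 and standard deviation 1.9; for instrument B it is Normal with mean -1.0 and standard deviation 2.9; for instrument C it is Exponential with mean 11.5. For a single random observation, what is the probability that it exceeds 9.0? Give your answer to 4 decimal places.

0.5233

Conditional on each instrument, P(X > 9.0): A: 0.841345; B: 0.000282089; C: 0.457212.
By total probability, P(X > 9.0) = 0.41·0.841345 + 0.2·0.000282089 + 0.39·0.457212 = 0.52332.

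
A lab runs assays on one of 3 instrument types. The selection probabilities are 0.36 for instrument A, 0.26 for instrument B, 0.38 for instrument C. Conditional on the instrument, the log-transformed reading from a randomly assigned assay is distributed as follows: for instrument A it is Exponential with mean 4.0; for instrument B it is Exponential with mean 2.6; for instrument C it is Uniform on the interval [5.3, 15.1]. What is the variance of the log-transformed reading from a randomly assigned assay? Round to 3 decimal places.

21.708

Per component, A: μ=4, E[X²]=32; B: μ=2.6, E[X²]=13.52; C: μ=10.2, E[X²]=112.043.
E[X] = 0.36·4 + 0.26·2.6 + 0.38·10.2 = 5.992.
E[X²] = 0.36·32 + 0.26·13.52 + 0.38·112.043 = 57.6117.
Var(X) = E[X²] − (E[X])² = 57.6117 − 35.9041 = 21.7076.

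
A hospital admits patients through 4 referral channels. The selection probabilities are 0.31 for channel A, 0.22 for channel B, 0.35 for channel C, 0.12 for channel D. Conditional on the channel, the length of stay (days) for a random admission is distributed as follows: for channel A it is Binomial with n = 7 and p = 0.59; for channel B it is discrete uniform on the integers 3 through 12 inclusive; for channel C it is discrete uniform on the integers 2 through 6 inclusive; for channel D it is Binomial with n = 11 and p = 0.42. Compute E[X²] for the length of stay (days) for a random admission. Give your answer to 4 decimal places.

For each component E[X²] = Var + (mean)², giving A: 18.7502; B: 64.5; C: 18; D: 24.024.
Overall E[X²] = 0.31·18.7502 + 0.22·64.5 + 0.35·18 + 0.12·24.024 = 29.1854.

29.1854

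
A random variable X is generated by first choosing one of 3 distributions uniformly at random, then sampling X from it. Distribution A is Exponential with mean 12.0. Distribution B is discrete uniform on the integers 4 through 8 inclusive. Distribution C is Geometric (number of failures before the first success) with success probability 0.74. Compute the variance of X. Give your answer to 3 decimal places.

Per component, A: μ=12, E[X²]=288; B: μ=6, E[X²]=38; C: μ=0.351351, E[X²]=0.598247.
E[X] = 0.333333·12 + 0.333333·6 + 0.333333·0.351351 = 6.11712.
E[X²] = 0.333333·288 + 0.333333·38 + 0.333333·0.598247 = 108.866.
Var(X) = E[X²] − (E[X])² = 108.866 − 37.4191 = 71.447.

71.447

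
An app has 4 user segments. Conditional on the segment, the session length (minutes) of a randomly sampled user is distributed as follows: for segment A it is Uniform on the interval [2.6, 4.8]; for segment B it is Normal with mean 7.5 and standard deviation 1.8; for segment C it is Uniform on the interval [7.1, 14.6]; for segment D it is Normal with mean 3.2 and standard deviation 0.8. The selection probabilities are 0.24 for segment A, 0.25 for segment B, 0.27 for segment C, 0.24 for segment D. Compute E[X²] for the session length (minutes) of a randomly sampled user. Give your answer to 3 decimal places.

For each component E[X²] = Var + (mean)², giving A: 14.0933; B: 59.49; C: 122.41; D: 10.88.
Overall E[X²] = 0.24·14.0933 + 0.25·59.49 + 0.27·122.41 + 0.24·10.88 = 53.9168.

53.917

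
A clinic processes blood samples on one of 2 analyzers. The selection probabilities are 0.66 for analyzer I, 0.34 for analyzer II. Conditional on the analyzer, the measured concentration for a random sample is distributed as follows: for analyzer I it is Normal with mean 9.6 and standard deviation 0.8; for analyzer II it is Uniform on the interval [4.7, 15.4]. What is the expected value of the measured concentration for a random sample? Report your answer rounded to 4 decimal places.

9.7530

Component means — I: 9.6; II: 10.05.
E[X] = 0.66·9.6 + 0.34·10.05 = 9.753.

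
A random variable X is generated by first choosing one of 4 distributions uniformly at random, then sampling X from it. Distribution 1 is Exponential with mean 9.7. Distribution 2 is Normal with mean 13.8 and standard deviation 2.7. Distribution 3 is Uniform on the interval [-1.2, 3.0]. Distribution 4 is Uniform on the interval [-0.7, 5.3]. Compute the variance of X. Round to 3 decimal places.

54.564

Per component, 1: μ=9.7, E[X²]=188.18; 2: μ=13.8, E[X²]=197.73; 3: μ=0.9, E[X²]=2.28; 4: μ=2.3, E[X²]=8.29.
E[X] = 0.25·9.7 + 0.25·13.8 + 0.25·0.9 + 0.25·2.3 = 6.675.
E[X²] = 0.25·188.18 + 0.25·197.73 + 0.25·2.28 + 0.25·8.29 = 99.12.
Var(X) = E[X²] − (E[X])² = 99.12 − 44.5556 = 54.5644.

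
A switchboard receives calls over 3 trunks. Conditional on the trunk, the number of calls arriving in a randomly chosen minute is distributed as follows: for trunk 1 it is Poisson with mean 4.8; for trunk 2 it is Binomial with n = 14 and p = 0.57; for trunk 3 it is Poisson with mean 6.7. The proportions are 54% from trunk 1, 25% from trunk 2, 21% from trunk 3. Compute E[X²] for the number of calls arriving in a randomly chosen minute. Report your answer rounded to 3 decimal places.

42.645

For each component E[X²] = Var + (mean)², giving 1: 27.84; 2: 67.1118; 3: 51.59.
Overall E[X²] = 0.54·27.84 + 0.25·67.1118 + 0.21·51.59 = 42.6454.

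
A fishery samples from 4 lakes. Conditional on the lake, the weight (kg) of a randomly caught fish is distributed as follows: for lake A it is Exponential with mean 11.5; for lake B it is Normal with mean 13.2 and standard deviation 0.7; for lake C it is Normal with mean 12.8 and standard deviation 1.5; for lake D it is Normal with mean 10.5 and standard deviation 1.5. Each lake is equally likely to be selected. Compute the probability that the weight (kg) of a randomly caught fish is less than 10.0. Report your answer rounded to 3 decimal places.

0.245

Conditional on each lake, P(X < 10.0): A: 0.580866; B: 2.42205e-06; C: 0.0309741; D: 0.369441.
By total probability, P(X < 10.0) = 0.25·0.580866 + 0.25·2.42205e-06 + 0.25·0.0309741 + 0.25·0.369441 = 0.245321.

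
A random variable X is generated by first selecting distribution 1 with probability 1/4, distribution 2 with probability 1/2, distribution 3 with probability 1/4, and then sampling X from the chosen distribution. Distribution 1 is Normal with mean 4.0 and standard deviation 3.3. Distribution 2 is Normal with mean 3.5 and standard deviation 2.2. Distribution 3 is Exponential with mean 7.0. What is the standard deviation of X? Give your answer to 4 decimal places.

4.4179

Per component, 1: μ=4, E[X²]=26.89; 2: μ=3.5, E[X²]=17.09; 3: μ=7, E[X²]=98.
E[X] = 0.25·4 + 0.5·3.5 + 0.25·7 = 4.5.
E[X²] = 0.25·26.89 + 0.5·17.09 + 0.25·98 = 39.7675.
Var(X) = E[X²] − (E[X])² = 39.7675 − 20.25 = 19.5175.
SD(X) = √19.5175 = 4.41786.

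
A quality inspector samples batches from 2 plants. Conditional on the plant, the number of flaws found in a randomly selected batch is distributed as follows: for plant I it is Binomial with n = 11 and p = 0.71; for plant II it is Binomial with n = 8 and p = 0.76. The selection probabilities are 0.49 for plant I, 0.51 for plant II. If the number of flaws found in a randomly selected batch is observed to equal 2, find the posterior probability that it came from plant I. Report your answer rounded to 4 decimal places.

Likelihoods P(X=2 | ·): I: 0.000402218; II: 0.00309067.
Posterior ∝ prior × likelihood. Numerator for I: 0.49·0.000402218 = 0.000197087.
Normalizing constant: 0.49·0.000402218 + 0.51·0.00309067 = 0.00177333.
P(I | observation) = 0.000197087 / 0.00177333 = 0.111139.

0.1111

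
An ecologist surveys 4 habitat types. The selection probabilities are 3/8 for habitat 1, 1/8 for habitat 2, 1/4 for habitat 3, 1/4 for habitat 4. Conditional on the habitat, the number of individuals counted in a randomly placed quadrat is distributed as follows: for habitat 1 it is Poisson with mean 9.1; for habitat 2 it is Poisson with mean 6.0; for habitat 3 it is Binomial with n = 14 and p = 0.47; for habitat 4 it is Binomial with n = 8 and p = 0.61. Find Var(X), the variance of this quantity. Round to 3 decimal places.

Per component, 1: μ=9.1, E[X²]=91.91; 2: μ=6, E[X²]=42; 3: μ=6.58, E[X²]=46.7838; 4: μ=4.88, E[X²]=25.7176.
E[X] = 0.375·9.1 + 0.125·6 + 0.25·6.58 + 0.25·4.88 = 7.0275.
E[X²] = 0.375·91.91 + 0.125·42 + 0.25·46.7838 + 0.25·25.7176 = 57.8416.
Var(X) = E[X²] − (E[X])² = 57.8416 − 49.3858 = 8.45584.

8.456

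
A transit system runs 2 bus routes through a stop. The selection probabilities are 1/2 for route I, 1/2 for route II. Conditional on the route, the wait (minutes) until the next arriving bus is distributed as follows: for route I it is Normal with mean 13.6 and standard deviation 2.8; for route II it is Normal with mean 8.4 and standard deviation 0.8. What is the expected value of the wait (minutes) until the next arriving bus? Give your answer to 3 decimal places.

Component means — I: 13.6; II: 8.4.
E[X] = 0.5·13.6 + 0.5·8.4 = 11.

11.000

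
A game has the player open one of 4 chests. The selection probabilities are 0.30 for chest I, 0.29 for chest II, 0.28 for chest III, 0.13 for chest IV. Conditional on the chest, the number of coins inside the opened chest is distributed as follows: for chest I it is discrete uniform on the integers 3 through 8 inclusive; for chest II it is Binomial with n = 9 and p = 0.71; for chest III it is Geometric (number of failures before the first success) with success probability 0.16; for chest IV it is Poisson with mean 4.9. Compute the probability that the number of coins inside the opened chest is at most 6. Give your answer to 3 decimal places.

Conditional on each chest, P(X ≤ 6): I: 0.666667; II: 0.510246; III: 0.70491; IV: 0.776655.
By total probability, P(X ≤ 6) = 0.3·0.666667 + 0.29·0.510246 + 0.28·0.70491 + 0.13·0.776655 = 0.646311.

0.646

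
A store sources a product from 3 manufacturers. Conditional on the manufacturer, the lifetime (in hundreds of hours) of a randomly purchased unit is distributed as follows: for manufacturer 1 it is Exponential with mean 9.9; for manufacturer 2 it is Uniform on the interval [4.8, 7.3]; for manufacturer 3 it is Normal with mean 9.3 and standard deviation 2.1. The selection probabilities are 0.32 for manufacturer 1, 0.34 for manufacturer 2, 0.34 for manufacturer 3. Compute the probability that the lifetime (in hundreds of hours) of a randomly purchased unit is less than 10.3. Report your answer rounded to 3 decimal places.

Conditional on each manufacturer, P(X < 10.3): 1: 0.646688; 2: 1; 3: 0.683031.
By total probability, P(X < 10.3) = 0.32·0.646688 + 0.34·1 + 0.34·0.683031 = 0.779171.

0.779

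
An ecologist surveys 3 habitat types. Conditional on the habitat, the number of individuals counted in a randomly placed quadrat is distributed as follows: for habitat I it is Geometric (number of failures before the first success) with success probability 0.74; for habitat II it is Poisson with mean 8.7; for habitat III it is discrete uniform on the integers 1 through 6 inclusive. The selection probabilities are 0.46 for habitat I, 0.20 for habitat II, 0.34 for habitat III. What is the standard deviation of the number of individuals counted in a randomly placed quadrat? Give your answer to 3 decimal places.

Per component, I: μ=0.351351, E[X²]=0.598247; II: μ=8.7, E[X²]=84.39; III: μ=3.5, E[X²]=15.1667.
E[X] = 0.46·0.351351 + 0.2·8.7 + 0.34·3.5 = 3.09162.
E[X²] = 0.46·0.598247 + 0.2·84.39 + 0.34·15.1667 = 22.3099.
Var(X) = E[X²] − (E[X])² = 22.3099 − 9.55812 = 12.7517.
SD(X) = √12.7517 = 3.57096.

3.571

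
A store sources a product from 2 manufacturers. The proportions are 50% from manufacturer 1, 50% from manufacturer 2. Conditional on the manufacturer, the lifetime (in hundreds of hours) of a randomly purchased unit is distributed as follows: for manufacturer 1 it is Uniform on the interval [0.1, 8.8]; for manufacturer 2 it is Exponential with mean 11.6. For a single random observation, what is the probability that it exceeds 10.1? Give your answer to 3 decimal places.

0.209

Conditional on each manufacturer, P(X > 10.1): 1: 0; 2: 0.418663.
By total probability, P(X > 10.1) = 0.5·0 + 0.5·0.418663 = 0.209331.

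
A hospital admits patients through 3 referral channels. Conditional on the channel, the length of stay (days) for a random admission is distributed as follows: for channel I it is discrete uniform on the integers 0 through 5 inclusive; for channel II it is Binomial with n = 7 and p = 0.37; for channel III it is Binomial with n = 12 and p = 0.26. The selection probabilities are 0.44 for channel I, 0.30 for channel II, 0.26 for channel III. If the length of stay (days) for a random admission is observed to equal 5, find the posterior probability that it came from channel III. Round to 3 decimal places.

0.247

Likelihoods P(X=5 | ·): I: 0.166667; II: 0.0577975; III: 0.114344.
Posterior ∝ prior × likelihood. Numerator for III: 0.26·0.114344 = 0.0297295.
Normalizing constant: 0.44·0.166667 + 0.3·0.0577975 + 0.26·0.114344 = 0.120402.
P(III | observation) = 0.0297295 / 0.120402 = 0.246918.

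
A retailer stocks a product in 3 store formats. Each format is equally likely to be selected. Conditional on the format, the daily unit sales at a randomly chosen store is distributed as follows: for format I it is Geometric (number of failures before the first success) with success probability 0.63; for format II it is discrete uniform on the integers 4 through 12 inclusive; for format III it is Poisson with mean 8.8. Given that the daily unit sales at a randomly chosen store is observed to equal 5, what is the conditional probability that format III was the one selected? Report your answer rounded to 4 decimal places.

Likelihoods P(X=5 | ·): I: 0.00436867; II: 0.111111; III: 0.0662889.
Posterior ∝ prior × likelihood. Numerator for III: 0.333333·0.0662889 = 0.0220963.
Normalizing constant: 0.333333·0.00436867 + 0.333333·0.111111 + 0.333333·0.0662889 = 0.0605896.
P(III | observation) = 0.0220963 / 0.0605896 = 0.364688.

0.3647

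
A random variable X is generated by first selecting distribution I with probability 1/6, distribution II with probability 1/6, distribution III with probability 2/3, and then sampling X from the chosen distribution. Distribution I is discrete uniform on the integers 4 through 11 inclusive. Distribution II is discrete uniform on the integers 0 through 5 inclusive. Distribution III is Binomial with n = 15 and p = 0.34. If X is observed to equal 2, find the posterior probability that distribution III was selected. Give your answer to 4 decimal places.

Likelihoods P(X=2 | ·): I: 0; II: 0.166667; III: 0.0547291.
Posterior ∝ prior × likelihood. Numerator for III: 0.666667·0.0547291 = 0.0364861.
Normalizing constant: 0.166667·0 + 0.166667·0.166667 + 0.666667·0.0547291 = 0.0642638.
P(III | observation) = 0.0364861 / 0.0642638 = 0.567754.

0.5678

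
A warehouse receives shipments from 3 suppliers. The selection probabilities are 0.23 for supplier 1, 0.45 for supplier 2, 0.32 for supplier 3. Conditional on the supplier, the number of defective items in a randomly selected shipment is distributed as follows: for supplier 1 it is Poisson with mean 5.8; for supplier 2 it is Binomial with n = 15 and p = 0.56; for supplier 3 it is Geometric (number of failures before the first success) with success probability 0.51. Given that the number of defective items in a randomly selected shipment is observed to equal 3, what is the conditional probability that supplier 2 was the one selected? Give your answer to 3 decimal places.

Likelihoods P(X=3 | ·): 1: 0.098452; 2: 0.00420734; 3: 0.060001.
Posterior ∝ prior × likelihood. Numerator for 2: 0.45·0.00420734 = 0.0018933.
Normalizing constant: 0.23·0.098452 + 0.45·0.00420734 + 0.32·0.060001 = 0.0437376.
P(2 | observation) = 0.0018933 / 0.0437376 = 0.0432878.

0.043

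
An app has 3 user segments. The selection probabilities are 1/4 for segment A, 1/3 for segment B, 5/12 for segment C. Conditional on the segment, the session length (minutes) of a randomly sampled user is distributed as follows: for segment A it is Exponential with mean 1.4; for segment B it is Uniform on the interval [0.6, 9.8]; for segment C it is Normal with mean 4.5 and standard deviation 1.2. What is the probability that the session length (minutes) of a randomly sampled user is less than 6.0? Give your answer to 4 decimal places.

Conditional on each segment, P(X < 6.0): A: 0.986236; B: 0.586957; C: 0.89435.
By total probability, P(X < 6.0) = 0.25·0.986236 + 0.333333·0.586957 + 0.416667·0.89435 = 0.814857.

0.8149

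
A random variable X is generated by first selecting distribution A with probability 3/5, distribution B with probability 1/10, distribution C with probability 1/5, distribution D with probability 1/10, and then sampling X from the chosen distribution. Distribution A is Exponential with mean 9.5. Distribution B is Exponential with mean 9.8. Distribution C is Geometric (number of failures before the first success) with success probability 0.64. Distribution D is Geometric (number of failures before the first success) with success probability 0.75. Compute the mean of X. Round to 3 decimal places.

6.826

Component means — A: 9.5; B: 9.8; C: 0.5625; D: 0.333333.
E[X] = 0.6·9.5 + 0.1·9.8 + 0.2·0.5625 + 0.1·0.333333 = 6.82583.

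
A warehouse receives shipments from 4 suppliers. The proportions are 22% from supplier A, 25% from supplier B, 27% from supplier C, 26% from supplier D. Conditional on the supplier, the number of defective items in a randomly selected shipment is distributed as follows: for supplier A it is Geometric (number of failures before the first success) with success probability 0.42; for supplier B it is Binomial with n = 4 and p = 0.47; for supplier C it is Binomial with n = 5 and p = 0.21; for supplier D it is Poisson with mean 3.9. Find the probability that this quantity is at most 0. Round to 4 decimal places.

Conditional on each supplier, P(X ≤ 0): A: 0.42; B: 0.0789048; C: 0.307706; D: 0.0202419.
By total probability, P(X ≤ 0) = 0.22·0.42 + 0.25·0.0789048 + 0.27·0.307706 + 0.26·0.0202419 = 0.20047.

0.2005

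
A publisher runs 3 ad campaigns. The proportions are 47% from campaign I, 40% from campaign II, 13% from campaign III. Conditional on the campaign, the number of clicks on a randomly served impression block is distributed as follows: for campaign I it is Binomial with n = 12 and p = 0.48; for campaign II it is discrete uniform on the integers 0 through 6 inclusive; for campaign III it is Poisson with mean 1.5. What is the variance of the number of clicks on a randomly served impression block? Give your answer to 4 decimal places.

5.8607

Per component, I: μ=5.76, E[X²]=36.1728; II: μ=3, E[X²]=13; III: μ=1.5, E[X²]=3.75.
E[X] = 0.47·5.76 + 0.4·3 + 0.13·1.5 = 4.1022.
E[X²] = 0.47·36.1728 + 0.4·13 + 0.13·3.75 = 22.6887.
Var(X) = E[X²] − (E[X])² = 22.6887 − 16.828 = 5.86067.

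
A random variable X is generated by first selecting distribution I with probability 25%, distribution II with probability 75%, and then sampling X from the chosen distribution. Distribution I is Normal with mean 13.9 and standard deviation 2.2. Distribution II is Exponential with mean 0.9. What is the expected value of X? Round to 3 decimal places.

4.150

Component means — I: 13.9; II: 0.9.
E[X] = 0.25·13.9 + 0.75·0.9 = 4.15.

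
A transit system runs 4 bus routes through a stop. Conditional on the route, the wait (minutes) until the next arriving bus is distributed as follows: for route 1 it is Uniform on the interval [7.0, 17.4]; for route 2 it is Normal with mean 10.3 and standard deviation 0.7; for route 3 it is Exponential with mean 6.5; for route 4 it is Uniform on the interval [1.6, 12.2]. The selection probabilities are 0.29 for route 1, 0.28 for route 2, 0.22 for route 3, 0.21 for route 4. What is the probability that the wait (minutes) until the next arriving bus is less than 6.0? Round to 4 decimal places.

0.2198

Conditional on each route, P(X < 6.0): 1: 0; 2: 4.05251e-10; 3: 0.602705; 4: 0.415094.
By total probability, P(X < 6.0) = 0.29·0 + 0.28·4.05251e-10 + 0.22·0.602705 + 0.21·0.415094 = 0.219765.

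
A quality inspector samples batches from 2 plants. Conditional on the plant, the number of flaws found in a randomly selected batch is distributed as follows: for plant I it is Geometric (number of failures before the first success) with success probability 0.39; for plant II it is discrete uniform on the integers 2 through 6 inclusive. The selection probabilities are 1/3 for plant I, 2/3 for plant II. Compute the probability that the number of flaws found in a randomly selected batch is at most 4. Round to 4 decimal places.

0.7052

Conditional on each plant, P(X ≤ 4): I: 0.91554; II: 0.6.
By total probability, P(X ≤ 4) = 0.333333·0.91554 + 0.666667·0.6 = 0.70518.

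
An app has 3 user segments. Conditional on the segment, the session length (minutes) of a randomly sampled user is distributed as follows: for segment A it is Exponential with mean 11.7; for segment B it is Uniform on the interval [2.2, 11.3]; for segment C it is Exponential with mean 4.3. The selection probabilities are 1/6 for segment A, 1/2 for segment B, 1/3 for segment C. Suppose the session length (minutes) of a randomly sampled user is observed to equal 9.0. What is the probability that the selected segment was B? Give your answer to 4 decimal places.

0.7727

Likelihoods f(9.0 | ·): A: 0.0396042; B: 0.10989; C: 0.0286776.
Posterior ∝ prior × likelihood. Numerator for B: 0.5·0.10989 = 0.0549451.
Normalizing constant: 0.166667·0.0396042 + 0.5·0.10989 + 0.333333·0.0286776 = 0.071105.
P(B | observation) = 0.0549451 / 0.071105 = 0.772732.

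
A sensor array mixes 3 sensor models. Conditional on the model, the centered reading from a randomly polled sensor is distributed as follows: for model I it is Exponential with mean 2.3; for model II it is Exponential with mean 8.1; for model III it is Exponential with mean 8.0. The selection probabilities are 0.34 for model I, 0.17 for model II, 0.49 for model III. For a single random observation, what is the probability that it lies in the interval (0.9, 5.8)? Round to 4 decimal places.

Conditional on each model, P(0.9 < X < 5.8): I: 0.595855; II: 0.40616; III: 0.409273.
By total probability, P(0.9 < X < 5.8) = 0.34·0.595855 + 0.17·0.40616 + 0.49·0.409273 = 0.472181.

0.4722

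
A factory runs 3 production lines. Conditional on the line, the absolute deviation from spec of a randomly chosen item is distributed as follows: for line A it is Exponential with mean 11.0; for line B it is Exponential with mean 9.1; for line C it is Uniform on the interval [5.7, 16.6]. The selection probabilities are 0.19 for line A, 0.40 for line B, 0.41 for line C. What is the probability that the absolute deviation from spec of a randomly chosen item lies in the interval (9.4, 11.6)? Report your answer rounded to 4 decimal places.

0.1280

Conditional on each line, P(9.4 < X < 11.6): A: 0.0771258; B: 0.0764415; C: 0.201835.
By total probability, P(9.4 < X < 11.6) = 0.19·0.0771258 + 0.4·0.0764415 + 0.41·0.201835 = 0.127983.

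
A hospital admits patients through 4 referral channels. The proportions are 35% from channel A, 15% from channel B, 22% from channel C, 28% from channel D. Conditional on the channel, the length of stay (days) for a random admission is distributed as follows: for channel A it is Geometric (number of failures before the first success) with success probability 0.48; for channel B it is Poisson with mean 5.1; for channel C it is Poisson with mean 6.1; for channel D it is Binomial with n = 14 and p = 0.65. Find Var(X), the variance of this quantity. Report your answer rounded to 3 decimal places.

14.131

Per component, A: μ=1.08333, E[X²]=3.43056; B: μ=5.1, E[X²]=31.11; C: μ=6.1, E[X²]=43.31; D: μ=9.1, E[X²]=85.995.
E[X] = 0.35·1.08333 + 0.15·5.1 + 0.22·6.1 + 0.28·9.1 = 5.03417.
E[X²] = 0.35·3.43056 + 0.15·31.11 + 0.22·43.31 + 0.28·85.995 = 39.474.
Var(X) = E[X²] − (E[X])² = 39.474 − 25.3428 = 14.1312.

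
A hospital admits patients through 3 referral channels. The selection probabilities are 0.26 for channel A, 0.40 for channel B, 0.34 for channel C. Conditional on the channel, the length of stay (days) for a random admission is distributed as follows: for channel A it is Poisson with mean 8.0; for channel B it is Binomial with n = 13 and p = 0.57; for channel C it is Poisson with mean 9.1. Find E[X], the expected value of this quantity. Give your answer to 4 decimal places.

Component means — A: 8; B: 7.41; C: 9.1.
E[X] = 0.26·8 + 0.4·7.41 + 0.34·9.1 = 8.138.

8.1380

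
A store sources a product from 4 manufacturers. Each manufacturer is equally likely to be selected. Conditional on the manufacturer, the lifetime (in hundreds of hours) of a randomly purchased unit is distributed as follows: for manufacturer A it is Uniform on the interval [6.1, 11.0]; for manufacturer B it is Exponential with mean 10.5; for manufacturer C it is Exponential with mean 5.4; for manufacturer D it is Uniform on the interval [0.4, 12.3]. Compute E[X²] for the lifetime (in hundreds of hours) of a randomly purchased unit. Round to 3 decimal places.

For each component E[X²] = Var + (mean)², giving A: 75.1033; B: 220.5; C: 58.32; D: 52.1233.
Overall E[X²] = 0.25·75.1033 + 0.25·220.5 + 0.25·58.32 + 0.25·52.1233 = 101.512.

101.512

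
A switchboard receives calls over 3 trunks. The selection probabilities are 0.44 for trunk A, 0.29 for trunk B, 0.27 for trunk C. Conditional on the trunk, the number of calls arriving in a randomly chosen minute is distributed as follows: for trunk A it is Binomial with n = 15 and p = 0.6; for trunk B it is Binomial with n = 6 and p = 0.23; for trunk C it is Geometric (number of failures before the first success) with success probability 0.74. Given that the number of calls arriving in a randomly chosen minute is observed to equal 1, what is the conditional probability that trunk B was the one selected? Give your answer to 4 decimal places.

0.6758

Likelihoods P(X=1 | ·): A: 2.41592e-05; B: 0.373536; C: 0.1924.
Posterior ∝ prior × likelihood. Numerator for B: 0.29·0.373536 = 0.108326.
Normalizing constant: 0.44·2.41592e-05 + 0.29·0.373536 + 0.27·0.1924 = 0.160284.
P(B | observation) = 0.108326 / 0.160284 = 0.675834.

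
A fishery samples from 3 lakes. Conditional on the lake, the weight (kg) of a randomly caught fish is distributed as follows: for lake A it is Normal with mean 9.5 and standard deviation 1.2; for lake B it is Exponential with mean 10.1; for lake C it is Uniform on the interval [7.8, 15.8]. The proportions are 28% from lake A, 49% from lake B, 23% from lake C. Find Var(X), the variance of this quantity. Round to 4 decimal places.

Per component, A: μ=9.5, E[X²]=91.69; B: μ=10.1, E[X²]=204.02; C: μ=11.8, E[X²]=144.573.
E[X] = 0.28·9.5 + 0.49·10.1 + 0.23·11.8 = 10.323.
E[X²] = 0.28·91.69 + 0.49·204.02 + 0.23·144.573 = 158.895.
Var(X) = E[X²] − (E[X])² = 158.895 − 106.564 = 52.3305.

52.3305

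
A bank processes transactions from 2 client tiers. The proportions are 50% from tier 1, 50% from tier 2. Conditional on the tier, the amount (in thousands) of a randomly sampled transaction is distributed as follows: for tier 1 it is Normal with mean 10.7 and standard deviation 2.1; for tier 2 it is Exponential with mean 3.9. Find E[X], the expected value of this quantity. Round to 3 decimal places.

7.300

Component means — 1: 10.7; 2: 3.9.
E[X] = 0.5·10.7 + 0.5·3.9 = 7.3.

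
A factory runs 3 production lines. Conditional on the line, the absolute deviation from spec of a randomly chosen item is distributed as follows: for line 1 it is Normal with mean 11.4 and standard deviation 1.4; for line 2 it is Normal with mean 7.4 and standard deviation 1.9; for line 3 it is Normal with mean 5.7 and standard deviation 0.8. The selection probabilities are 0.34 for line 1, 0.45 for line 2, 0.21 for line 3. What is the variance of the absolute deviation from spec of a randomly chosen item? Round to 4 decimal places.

Per component, 1: μ=11.4, E[X²]=131.92; 2: μ=7.4, E[X²]=58.37; 3: μ=5.7, E[X²]=33.13.
E[X] = 0.34·11.4 + 0.45·7.4 + 0.21·5.7 = 8.403.
E[X²] = 0.34·131.92 + 0.45·58.37 + 0.21·33.13 = 78.0766.
Var(X) = E[X²] − (E[X])² = 78.0766 − 70.6104 = 7.46619.

7.4662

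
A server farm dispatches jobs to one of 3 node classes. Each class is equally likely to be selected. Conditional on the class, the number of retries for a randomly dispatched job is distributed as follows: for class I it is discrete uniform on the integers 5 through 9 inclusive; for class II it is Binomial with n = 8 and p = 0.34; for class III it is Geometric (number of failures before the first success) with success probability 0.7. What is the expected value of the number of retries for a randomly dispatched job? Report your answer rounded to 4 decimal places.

3.3829

Component means — I: 7; II: 2.72; III: 0.428571.
E[X] = 0.333333·7 + 0.333333·2.72 + 0.333333·0.428571 = 3.38286.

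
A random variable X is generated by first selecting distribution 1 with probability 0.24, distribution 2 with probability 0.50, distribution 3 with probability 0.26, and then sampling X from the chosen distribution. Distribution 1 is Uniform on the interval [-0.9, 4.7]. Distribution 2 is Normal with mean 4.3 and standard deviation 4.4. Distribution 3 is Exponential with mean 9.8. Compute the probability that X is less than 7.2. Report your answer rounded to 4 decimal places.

Conditional on each component, P(X < 7.2): 1: 1; 2: 0.745081; 3: 0.520348.
By total probability, P(X < 7.2) = 0.24·1 + 0.5·0.745081 + 0.26·0.520348 = 0.747831.

0.7478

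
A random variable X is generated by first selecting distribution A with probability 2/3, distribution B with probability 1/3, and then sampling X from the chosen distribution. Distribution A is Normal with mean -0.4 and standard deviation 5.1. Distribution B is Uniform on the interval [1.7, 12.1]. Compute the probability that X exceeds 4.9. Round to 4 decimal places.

0.3303

Conditional on each component, P(X > 4.9): A: 0.149352; B: 0.692308.
By total probability, P(X > 4.9) = 0.666667·0.149352 + 0.333333·0.692308 = 0.330337.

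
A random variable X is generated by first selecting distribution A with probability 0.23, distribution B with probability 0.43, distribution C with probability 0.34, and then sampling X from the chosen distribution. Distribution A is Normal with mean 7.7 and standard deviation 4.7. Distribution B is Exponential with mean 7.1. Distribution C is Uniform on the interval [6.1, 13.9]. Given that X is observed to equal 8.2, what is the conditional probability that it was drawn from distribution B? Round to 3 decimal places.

0.232

Likelihoods f(8.2 | ·): A: 0.0844024; B: 0.0443774; C: 0.128205.
Posterior ∝ prior × likelihood. Numerator for B: 0.43·0.0443774 = 0.0190823.
Normalizing constant: 0.23·0.0844024 + 0.43·0.0443774 + 0.34·0.128205 = 0.0820846.
P(B | observation) = 0.0190823 / 0.0820846 = 0.232471.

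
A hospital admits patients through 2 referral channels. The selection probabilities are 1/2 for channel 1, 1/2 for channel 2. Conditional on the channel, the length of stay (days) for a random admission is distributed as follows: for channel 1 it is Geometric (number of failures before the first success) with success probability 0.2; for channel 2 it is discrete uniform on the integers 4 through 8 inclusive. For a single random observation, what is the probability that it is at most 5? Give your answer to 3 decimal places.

0.569

Conditional on each channel, P(X ≤ 5): 1: 0.737856; 2: 0.4.
By total probability, P(X ≤ 5) = 0.5·0.737856 + 0.5·0.4 = 0.568928.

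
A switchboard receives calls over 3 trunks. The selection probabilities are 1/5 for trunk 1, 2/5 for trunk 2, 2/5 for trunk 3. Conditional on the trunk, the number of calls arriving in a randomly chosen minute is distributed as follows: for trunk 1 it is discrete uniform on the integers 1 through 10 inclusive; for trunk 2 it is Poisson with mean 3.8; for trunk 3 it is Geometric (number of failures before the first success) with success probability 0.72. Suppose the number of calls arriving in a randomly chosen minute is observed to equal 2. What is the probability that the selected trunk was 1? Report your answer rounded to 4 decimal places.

Likelihoods P(X=2 | ·): 1: 0.1; 2: 0.161517; 3: 0.056448.
Posterior ∝ prior × likelihood. Numerator for 1: 0.2·0.1 = 0.02.
Normalizing constant: 0.2·0.1 + 0.4·0.161517 + 0.4·0.056448 = 0.107186.
P(1 | observation) = 0.02 / 0.107186 = 0.186592.

0.1866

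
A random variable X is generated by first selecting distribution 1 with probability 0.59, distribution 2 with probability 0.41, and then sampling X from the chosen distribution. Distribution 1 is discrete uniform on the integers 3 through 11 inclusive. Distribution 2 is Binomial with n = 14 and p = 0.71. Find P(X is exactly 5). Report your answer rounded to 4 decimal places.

Conditional on each component, P(X = 5): 1: 0.111111; 2: 0.00524008.
By total probability, P(X = 5) = 0.59·0.111111 + 0.41·0.00524008 = 0.067704.

0.0677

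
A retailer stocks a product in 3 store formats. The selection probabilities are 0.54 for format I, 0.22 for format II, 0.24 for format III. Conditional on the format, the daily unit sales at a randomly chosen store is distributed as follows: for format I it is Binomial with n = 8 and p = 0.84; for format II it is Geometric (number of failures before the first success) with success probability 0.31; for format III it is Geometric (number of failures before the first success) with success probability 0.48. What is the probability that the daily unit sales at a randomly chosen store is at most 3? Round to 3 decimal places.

Conditional on each format, P(X ≤ 3): I: 0.00383031; II: 0.773329; III: 0.926884.
By total probability, P(X ≤ 3) = 0.54·0.00383031 + 0.22·0.773329 + 0.24·0.926884 = 0.394653.

0.395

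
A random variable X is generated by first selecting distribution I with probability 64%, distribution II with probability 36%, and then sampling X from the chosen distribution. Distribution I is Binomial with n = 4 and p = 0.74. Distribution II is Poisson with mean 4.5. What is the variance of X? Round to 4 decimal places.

Per component, I: μ=2.96, E[X²]=9.5312; II: μ=4.5, E[X²]=24.75.
E[X] = 0.64·2.96 + 0.36·4.5 = 3.5144.
E[X²] = 0.64·9.5312 + 0.36·24.75 = 15.01.
Var(X) = E[X²] − (E[X])² = 15.01 − 12.351 = 2.65896.

2.6590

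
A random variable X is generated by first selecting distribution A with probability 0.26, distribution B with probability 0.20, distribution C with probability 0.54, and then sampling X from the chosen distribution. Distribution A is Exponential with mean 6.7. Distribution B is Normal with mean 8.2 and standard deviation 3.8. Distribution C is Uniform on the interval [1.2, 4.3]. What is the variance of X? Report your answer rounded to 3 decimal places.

20.507

Per component, A: μ=6.7, E[X²]=89.78; B: μ=8.2, E[X²]=81.68; C: μ=2.75, E[X²]=8.36333.
E[X] = 0.26·6.7 + 0.2·8.2 + 0.54·2.75 = 4.867.
E[X²] = 0.26·89.78 + 0.2·81.68 + 0.54·8.36333 = 44.195.
Var(X) = E[X²] − (E[X])² = 44.195 − 23.6877 = 20.5073.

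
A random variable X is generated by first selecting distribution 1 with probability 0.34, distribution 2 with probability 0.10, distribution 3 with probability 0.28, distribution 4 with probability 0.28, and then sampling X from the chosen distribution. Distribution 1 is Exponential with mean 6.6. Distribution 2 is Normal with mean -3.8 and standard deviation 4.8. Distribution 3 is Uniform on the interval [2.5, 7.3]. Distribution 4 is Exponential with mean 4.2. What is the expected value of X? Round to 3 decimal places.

4.412

Component means — 1: 6.6; 2: -3.8; 3: 4.9; 4: 4.2.
E[X] = 0.34·6.6 + 0.1·-3.8 + 0.28·4.9 + 0.28·4.2 = 4.412.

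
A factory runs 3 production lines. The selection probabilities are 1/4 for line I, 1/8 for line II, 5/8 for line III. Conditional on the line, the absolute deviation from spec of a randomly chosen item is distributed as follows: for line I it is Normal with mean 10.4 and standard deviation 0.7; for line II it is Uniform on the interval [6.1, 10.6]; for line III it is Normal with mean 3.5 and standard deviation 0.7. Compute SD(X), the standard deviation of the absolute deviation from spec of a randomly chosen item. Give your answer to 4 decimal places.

3.1698

Per component, I: μ=10.4, E[X²]=108.65; II: μ=8.35, E[X²]=71.41; III: μ=3.5, E[X²]=12.74.
E[X] = 0.25·10.4 + 0.125·8.35 + 0.625·3.5 = 5.83125.
E[X²] = 0.25·108.65 + 0.125·71.41 + 0.625·12.74 = 44.0513.
Var(X) = E[X²] − (E[X])² = 44.0513 − 34.0035 = 10.0478.
SD(X) = √10.0478 = 3.16982.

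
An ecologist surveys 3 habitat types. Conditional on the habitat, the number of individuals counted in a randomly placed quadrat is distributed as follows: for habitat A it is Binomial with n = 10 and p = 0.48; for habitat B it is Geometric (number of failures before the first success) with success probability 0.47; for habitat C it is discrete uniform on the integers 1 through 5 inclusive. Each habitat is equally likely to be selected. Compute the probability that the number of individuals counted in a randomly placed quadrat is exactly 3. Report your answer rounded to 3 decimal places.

Conditional on each habitat, P(X = 3): A: 0.136436; B: 0.0699722; C: 0.2.
By total probability, P(X = 3) = 0.333333·0.136436 + 0.333333·0.0699722 + 0.333333·0.2 = 0.135469.

0.135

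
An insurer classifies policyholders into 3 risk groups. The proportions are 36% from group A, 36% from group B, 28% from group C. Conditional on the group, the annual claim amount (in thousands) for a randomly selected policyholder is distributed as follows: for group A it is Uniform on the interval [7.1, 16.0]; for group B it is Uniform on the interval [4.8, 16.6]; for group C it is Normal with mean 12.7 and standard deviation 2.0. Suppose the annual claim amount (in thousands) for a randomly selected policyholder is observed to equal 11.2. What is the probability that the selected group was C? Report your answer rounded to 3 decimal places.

0.373

Likelihoods f(11.2 | ·): A: 0.11236; B: 0.0847458; C: 0.150569.
Posterior ∝ prior × likelihood. Numerator for C: 0.28·0.150569 = 0.0421592.
Normalizing constant: 0.36·0.11236 + 0.36·0.0847458 + 0.28·0.150569 = 0.113117.
P(C | observation) = 0.0421592 / 0.113117 = 0.372704.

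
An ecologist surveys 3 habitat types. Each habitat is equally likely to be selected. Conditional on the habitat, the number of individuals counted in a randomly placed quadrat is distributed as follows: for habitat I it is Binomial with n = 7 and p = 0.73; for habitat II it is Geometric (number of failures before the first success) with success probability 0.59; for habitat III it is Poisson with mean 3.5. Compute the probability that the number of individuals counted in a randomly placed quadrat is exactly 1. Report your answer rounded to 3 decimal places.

Conditional on each habitat, P(X = 1): I: 0.00197972; II: 0.2419; III: 0.105691.
By total probability, P(X = 1) = 0.333333·0.00197972 + 0.333333·0.2419 + 0.333333·0.105691 = 0.116524.

0.117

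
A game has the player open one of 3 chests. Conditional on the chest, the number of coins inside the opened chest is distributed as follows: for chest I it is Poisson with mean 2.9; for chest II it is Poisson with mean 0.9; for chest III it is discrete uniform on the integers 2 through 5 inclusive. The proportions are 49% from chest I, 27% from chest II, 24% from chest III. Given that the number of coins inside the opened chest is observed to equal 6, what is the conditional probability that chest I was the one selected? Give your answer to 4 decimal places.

Likelihoods P(X=6 | ·): I: 0.0454571; II: 0.000300094; III: 0.
Posterior ∝ prior × likelihood. Numerator for I: 0.49·0.0454571 = 0.022274.
Normalizing constant: 0.49·0.0454571 + 0.27·0.000300094 + 0.24·0 = 0.022355.
P(I | observation) = 0.022274 / 0.022355 = 0.996376.

0.9964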